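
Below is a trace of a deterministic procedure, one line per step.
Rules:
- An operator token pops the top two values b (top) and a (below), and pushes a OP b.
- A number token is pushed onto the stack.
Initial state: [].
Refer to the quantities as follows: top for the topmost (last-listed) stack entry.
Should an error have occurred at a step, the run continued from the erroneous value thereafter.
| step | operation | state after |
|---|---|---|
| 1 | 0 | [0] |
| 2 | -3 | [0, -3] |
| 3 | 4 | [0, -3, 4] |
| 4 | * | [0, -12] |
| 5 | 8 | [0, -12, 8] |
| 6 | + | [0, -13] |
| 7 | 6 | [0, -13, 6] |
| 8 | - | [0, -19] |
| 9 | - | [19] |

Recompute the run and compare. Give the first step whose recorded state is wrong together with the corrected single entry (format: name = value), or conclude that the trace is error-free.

step 6, top = -4

1. push 0: top = 0 (checks out)
2. push -3: top = -3 (consistent with the trace)
3. push 4: top = 4 (same as recorded)
4. -3 * 4 = -12 (verified)
5. push 8: top = 8 (agrees with the trace)
6. -12 + 8 = -4 (a discrepancy with the trace)
First deviation found at step 6; the corrected entry is top = -4.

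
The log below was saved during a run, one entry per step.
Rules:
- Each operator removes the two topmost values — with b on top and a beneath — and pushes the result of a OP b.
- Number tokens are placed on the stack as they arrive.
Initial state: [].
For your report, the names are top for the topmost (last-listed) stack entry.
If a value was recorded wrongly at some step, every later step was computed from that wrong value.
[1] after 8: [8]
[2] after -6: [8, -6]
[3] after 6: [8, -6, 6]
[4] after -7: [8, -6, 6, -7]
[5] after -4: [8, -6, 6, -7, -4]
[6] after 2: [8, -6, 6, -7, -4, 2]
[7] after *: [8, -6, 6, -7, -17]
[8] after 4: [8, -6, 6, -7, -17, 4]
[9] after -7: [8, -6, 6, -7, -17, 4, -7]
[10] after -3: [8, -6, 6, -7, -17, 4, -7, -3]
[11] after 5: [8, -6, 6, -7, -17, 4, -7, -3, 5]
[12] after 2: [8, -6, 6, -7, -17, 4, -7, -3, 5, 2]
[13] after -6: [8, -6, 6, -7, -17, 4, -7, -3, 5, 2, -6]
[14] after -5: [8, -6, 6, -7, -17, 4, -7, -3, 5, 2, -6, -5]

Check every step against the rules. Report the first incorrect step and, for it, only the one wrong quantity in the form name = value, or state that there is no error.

step 7, top = -8

step 1: push 8: top = 8 -> exactly as logged
step 2: push -6: top = -6 -> consistent with the log
step 3: push 6: top = 6 -> checks out
step 4: push -7: top = -7 -> agrees with the log
step 5: push -4: top = -4 -> matches
step 6: push 2: top = 2 -> agrees with the log
step 7: -4 * 2 = -8 -> the entry is off here
First incorrect step: 7; the correct value is top = -8.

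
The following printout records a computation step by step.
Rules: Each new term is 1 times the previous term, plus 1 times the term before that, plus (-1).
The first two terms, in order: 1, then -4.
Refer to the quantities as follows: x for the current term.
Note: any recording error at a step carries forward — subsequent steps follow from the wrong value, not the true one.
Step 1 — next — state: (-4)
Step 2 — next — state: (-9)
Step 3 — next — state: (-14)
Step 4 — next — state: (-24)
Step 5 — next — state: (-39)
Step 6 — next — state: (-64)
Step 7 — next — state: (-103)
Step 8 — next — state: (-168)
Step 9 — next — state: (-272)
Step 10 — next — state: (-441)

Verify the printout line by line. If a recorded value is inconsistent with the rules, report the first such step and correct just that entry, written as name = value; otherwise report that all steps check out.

step 1: x = 1*(-4) + (1)*(1) + (-1) = -4 -> exactly as logged
step 2: x = 1*(-4) + (1)*(-4) + (-1) = -9 -> no discrepancy
step 3: x = 1*(-9) + (1)*(-4) + (-1) = -14 -> no discrepancy
step 4: x = 1*(-14) + (1)*(-9) + (-1) = -24 -> agrees with the printout
step 5: x = 1*(-24) + (1)*(-14) + (-1) = -39 -> agrees with the printout
step 6: x = 1*(-39) + (1)*(-24) + (-1) = -64 -> same as recorded
step 7: x = 1*(-64) + (1)*(-39) + (-1) = -104 -> not what was recorded
First deviation found at step 7; the corrected entry is x = -104.

step 7, x = -104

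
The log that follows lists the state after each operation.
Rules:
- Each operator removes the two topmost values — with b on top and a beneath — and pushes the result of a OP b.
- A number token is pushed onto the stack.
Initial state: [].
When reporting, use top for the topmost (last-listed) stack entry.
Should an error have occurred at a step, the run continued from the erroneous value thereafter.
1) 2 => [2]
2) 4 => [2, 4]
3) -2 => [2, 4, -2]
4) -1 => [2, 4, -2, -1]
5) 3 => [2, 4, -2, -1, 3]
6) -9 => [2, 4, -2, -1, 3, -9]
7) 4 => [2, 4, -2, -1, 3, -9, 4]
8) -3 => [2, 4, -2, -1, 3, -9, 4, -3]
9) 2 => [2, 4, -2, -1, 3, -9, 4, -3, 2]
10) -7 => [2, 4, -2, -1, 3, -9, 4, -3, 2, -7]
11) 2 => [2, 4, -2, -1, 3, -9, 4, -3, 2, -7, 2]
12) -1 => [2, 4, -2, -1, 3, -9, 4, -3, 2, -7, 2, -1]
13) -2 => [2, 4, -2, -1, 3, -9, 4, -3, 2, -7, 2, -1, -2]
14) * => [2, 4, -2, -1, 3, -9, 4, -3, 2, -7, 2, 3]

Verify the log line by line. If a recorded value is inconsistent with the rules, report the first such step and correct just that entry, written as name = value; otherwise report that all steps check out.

step 14, top = 2

Recomputing the run from the initial state:
step 1: [2]
step 2: [2, 4]
step 3: [2, 4, -2]
step 4: [2, 4, -2, -1]
step 5: [2, 4, -2, -1, 3]
step 6: [2, 4, -2, -1, 3, -9]
step 7: [2, 4, -2, -1, 3, -9, 4]
step 8: [2, 4, -2, -1, 3, -9, 4, -3]
step 9: [2, 4, -2, -1, 3, -9, 4, -3, 2]
step 10: [2, 4, -2, -1, 3, -9, 4, -3, 2, -7]
step 11: [2, 4, -2, -1, 3, -9, 4, -3, 2, -7, 2]
step 12: [2, 4, -2, -1, 3, -9, 4, -3, 2, -7, 2, -1]
step 13: [2, 4, -2, -1, 3, -9, 4, -3, 2, -7, 2, -1, -2]
step 14: [2, 4, -2, -1, 3, -9, 4, -3, 2, -7, 2, 2]
The first disagreement with the log is at step 14, where the value should be top = 2.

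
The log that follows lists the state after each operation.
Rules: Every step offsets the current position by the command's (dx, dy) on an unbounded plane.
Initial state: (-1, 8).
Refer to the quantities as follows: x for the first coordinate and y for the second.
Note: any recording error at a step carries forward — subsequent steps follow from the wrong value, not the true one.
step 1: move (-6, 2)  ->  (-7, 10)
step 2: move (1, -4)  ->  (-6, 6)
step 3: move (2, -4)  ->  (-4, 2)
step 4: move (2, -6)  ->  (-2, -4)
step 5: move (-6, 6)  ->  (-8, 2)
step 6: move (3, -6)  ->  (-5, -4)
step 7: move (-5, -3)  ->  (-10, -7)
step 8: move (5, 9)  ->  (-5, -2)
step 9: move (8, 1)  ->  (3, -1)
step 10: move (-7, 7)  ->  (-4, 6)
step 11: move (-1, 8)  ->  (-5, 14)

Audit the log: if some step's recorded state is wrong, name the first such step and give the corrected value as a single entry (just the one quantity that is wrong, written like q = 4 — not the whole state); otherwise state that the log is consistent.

step 8, y = 2

step 1: x = -1 + (-6) = -7, y = 8 + (2) = 10 -> verified
step 2: x = -7 + (1) = -6, y = 10 + (-4) = 6 -> consistent with the log
step 3: x = -6 + (2) = -4, y = 6 + (-4) = 2 -> exactly as logged
step 4: x = -4 + (2) = -2, y = 2 + (-6) = -4 -> consistent with the log
step 5: x = -2 + (-6) = -8, y = -4 + (6) = 2 -> verified
step 6: x = -8 + (3) = -5, y = 2 + (-6) = -4 -> exactly as logged
step 7: x = -5 + (-5) = -10, y = -4 + (-3) = -7 -> same as recorded
step 8: x = -10 + (5) = -5, y = -7 + (9) = 2 -> a discrepancy with the log
Step 8 is the first one off; corrected, y = 2.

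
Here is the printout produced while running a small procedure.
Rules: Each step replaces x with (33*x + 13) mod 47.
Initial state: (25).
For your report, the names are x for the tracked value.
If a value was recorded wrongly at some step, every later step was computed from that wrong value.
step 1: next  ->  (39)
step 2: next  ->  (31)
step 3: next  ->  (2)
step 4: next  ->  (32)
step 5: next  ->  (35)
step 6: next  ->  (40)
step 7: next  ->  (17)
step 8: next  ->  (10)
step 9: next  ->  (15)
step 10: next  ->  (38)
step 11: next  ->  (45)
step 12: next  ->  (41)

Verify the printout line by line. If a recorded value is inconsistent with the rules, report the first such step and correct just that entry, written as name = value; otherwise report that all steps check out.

step 9, x = 14

Step 1: x = (33*25 + 13) mod 47 = 39 — consistent with the printout.
Step 2: x = (33*39 + 13) mod 47 = 31 — confirmed correct.
Step 3: x = (33*31 + 13) mod 47 = 2 — same as recorded.
Step 4: x = (33*2 + 13) mod 47 = 32 — checks out.
Step 5: x = (33*32 + 13) mod 47 = 35 — no discrepancy.
Step 6: x = (33*35 + 13) mod 47 = 40 — consistent with the printout.
Step 7: x = (33*40 + 13) mod 47 = 17 — consistent with the printout.
Step 8: x = (33*17 + 13) mod 47 = 10 — consistent with the printout.
Step 9: x = (33*10 + 13) mod 47 = 14 — a discrepancy with the printout.
The audit stops at step 9: the recorded entry is wrong and should be x = 14.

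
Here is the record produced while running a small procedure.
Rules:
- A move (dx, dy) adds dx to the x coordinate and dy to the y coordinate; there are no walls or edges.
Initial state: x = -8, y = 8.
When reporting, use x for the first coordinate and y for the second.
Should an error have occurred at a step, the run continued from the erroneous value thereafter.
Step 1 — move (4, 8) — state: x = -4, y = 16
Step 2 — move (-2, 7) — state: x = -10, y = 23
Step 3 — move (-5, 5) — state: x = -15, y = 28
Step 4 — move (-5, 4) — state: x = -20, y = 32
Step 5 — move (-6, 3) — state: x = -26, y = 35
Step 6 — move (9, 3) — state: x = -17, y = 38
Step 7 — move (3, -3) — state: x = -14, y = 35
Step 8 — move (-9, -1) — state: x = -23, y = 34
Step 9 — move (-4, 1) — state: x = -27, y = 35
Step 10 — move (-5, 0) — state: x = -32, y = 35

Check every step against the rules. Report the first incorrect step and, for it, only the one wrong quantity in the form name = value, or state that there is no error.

step 2, x = -6

Recomputing the run from the initial state:
step 1: x = -4, y = 16
step 2: x = -6, y = 23
step 3: x = -11, y = 28
step 4: x = -16, y = 32
step 5: x = -22, y = 35
step 6: x = -13, y = 38
step 7: x = -10, y = 35
step 8: x = -19, y = 34
step 9: x = -23, y = 35
step 10: x = -28, y = 35
The first disagreement with the record is at step 2, where the value should be x = -6.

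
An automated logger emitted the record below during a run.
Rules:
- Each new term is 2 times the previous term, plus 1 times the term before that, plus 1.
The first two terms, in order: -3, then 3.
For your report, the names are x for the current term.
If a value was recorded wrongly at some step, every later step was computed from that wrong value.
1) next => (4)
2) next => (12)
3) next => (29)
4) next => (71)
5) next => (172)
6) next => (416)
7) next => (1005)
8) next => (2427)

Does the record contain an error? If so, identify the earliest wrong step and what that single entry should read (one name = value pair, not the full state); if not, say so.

no error

Recomputing the run from the initial state:
step 1: x = 4
step 2: x = 12
step 3: x = 29
step 4: x = 71
step 5: x = 172
step 6: x = 416
step 7: x = 1005
step 8: x = 2427
This matches the record at every step.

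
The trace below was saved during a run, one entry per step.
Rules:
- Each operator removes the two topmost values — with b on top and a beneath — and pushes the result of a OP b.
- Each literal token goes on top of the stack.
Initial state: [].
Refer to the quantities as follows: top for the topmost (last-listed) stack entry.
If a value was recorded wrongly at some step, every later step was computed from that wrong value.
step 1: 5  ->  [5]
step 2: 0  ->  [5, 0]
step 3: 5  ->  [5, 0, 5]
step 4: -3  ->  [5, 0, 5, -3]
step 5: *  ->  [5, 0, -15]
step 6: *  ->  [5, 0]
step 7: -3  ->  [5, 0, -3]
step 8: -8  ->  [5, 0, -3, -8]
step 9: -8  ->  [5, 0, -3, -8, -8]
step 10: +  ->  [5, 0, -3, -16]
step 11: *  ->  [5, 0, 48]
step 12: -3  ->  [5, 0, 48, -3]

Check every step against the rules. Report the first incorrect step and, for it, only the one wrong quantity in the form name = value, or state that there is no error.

no error

Recomputing the run from the initial state:
step 1: [5]
step 2: [5, 0]
step 3: [5, 0, 5]
step 4: [5, 0, 5, -3]
step 5: [5, 0, -15]
step 6: [5, 0]
step 7: [5, 0, -3]
step 8: [5, 0, -3, -8]
step 9: [5, 0, -3, -8, -8]
step 10: [5, 0, -3, -16]
step 11: [5, 0, 48]
step 12: [5, 0, 48, -3]
This matches the trace at every step.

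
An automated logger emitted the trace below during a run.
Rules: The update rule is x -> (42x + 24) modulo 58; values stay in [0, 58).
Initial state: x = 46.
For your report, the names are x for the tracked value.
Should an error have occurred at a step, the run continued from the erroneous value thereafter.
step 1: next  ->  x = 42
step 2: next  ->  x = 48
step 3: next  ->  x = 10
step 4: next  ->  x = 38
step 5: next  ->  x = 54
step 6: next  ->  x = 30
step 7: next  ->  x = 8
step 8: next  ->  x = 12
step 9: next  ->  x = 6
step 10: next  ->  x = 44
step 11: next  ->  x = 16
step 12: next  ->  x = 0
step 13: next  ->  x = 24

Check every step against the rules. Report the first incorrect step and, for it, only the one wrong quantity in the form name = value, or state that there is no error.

no error

1. x = (42*46 + 24) mod 58 = 42 (consistent with the trace)
2. x = (42*42 + 24) mod 58 = 48 (no discrepancy)
3. x = (42*48 + 24) mod 58 = 10 (exactly as logged)
4. x = (42*10 + 24) mod 58 = 38 (checks out)
5. x = (42*38 + 24) mod 58 = 54 (verified)
6. x = (42*54 + 24) mod 58 = 30 (matches)
7. x = (42*30 + 24) mod 58 = 8 (checks out)
8. x = (42*8 + 24) mod 58 = 12 (verified)
9. x = (42*12 + 24) mod 58 = 6 (consistent with the trace)
10. x = (42*6 + 24) mod 58 = 44 (exactly as logged)
11. x = (42*44 + 24) mod 58 = 16 (verified)
12. x = (42*16 + 24) mod 58 = 0 (same as recorded)
13. x = (42*0 + 24) mod 58 = 24 (no discrepancy)
Nothing is out of place; the run is error-free.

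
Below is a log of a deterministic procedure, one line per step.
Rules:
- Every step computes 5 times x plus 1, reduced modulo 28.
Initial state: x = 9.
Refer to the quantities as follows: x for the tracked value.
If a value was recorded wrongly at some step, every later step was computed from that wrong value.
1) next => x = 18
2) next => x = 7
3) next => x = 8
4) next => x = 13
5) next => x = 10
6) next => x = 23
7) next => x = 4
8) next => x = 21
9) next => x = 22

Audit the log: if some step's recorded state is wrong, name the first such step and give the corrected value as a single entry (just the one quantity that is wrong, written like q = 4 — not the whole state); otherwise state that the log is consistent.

step 1: x = (5*9 + 1) mod 28 = 18 -> consistent with the log
step 2: x = (5*18 + 1) mod 28 = 7 -> agrees with the log
step 3: x = (5*7 + 1) mod 28 = 8 -> same as recorded
step 4: x = (5*8 + 1) mod 28 = 13 -> checks out
step 5: x = (5*13 + 1) mod 28 = 10 -> matches
step 6: x = (5*10 + 1) mod 28 = 23 -> checks out
step 7: x = (5*23 + 1) mod 28 = 4 -> in agreement
step 8: x = (5*4 + 1) mod 28 = 21 -> same as recorded
step 9: x = (5*21 + 1) mod 28 = 22 -> verified
The recomputation confirms every line.

no error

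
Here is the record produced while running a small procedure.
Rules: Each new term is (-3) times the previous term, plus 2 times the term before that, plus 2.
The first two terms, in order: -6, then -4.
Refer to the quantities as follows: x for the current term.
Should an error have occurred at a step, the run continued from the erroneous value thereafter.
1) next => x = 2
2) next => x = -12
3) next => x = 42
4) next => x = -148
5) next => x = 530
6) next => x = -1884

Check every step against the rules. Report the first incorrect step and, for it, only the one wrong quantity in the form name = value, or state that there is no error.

no error

Recomputing the run from the initial state:
step 1: x = 2
step 2: x = -12
step 3: x = 42
step 4: x = -148
step 5: x = 530
step 6: x = -1884
This matches the record at every step.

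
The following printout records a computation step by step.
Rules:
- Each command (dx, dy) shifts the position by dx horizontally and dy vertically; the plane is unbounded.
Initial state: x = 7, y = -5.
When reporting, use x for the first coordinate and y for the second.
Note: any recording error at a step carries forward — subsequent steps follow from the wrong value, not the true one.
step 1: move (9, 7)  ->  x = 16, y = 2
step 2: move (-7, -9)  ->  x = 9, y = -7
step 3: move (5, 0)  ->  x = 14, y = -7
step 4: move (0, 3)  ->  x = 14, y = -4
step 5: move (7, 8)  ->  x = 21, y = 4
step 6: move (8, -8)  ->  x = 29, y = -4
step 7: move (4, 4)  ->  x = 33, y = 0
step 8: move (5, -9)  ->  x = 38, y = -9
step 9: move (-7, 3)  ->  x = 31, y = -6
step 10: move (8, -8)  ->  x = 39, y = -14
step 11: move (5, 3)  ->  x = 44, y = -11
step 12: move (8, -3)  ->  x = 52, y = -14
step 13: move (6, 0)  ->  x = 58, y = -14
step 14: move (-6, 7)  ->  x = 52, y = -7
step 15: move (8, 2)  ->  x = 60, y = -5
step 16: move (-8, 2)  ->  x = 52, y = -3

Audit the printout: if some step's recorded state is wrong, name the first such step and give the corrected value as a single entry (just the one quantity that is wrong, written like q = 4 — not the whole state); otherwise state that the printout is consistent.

no error

1. x = 7 + (9) = 16, y = -5 + (7) = 2 (agrees with the printout)
2. x = 16 + (-7) = 9, y = 2 + (-9) = -7 (no discrepancy)
3. x = 9 + (5) = 14, y = -7 + (0) = -7 (matches)
4. x = 14 + (0) = 14, y = -7 + (3) = -4 (agrees with the printout)
5. x = 14 + (7) = 21, y = -4 + (8) = 4 (in agreement)
6. x = 21 + (8) = 29, y = 4 + (-8) = -4 (matches)
7. x = 29 + (4) = 33, y = -4 + (4) = 0 (in agreement)
8. x = 33 + (5) = 38, y = 0 + (-9) = -9 (in agreement)
9. x = 38 + (-7) = 31, y = -9 + (3) = -6 (consistent with the printout)
10. x = 31 + (8) = 39, y = -6 + (-8) = -14 (confirmed correct)
11. x = 39 + (5) = 44, y = -14 + (3) = -11 (consistent with the printout)
12. x = 44 + (8) = 52, y = -11 + (-3) = -14 (consistent with the printout)
13. x = 52 + (6) = 58, y = -14 + (0) = -14 (consistent with the printout)
14. x = 58 + (-6) = 52, y = -14 + (7) = -7 (consistent with the printout)
15. x = 52 + (8) = 60, y = -7 + (2) = -5 (verified)
16. x = 60 + (-8) = 52, y = -5 + (2) = -3 (in agreement)
No step deviates from the rules.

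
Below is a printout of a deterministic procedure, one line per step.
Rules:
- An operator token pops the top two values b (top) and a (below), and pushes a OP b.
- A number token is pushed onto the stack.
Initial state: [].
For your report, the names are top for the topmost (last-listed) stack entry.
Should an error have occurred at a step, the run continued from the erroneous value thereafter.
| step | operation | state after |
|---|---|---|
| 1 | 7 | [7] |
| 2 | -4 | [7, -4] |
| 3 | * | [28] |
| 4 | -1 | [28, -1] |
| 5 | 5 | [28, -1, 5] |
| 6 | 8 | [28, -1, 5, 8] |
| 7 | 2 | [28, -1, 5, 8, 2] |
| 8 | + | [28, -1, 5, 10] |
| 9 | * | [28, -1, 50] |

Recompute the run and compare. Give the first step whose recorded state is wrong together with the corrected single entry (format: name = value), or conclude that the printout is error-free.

step 3, top = -28

Recomputing the run from the initial state:
step 1: [7]
step 2: [7, -4]
step 3: [-28]
step 4: [-28, -1]
step 5: [-28, -1, 5]
step 6: [-28, -1, 5, 8]
step 7: [-28, -1, 5, 8, 2]
step 8: [-28, -1, 5, 10]
step 9: [-28, -1, 50]
The first disagreement with the printout is at step 3, where the value should be top = -28.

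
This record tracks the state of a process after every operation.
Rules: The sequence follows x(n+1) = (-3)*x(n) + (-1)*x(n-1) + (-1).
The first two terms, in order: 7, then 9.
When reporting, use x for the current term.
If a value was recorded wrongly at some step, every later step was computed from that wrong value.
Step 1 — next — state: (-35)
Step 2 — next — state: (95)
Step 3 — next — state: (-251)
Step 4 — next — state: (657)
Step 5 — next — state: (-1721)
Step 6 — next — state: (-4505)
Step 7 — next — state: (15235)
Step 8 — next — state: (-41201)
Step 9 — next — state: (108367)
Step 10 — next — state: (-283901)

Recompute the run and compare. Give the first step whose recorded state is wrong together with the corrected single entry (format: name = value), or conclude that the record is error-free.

step 1: x = -3*(9) + (-1)*(7) + (-1) = -35 -> no discrepancy
step 2: x = -3*(-35) + (-1)*(9) + (-1) = 95 -> in agreement
step 3: x = -3*(95) + (-1)*(-35) + (-1) = -251 -> matches
step 4: x = -3*(-251) + (-1)*(95) + (-1) = 657 -> matches
step 5: x = -3*(657) + (-1)*(-251) + (-1) = -1721 -> verified
step 6: x = -3*(-1721) + (-1)*(657) + (-1) = 4505 -> this is not what the record shows
The audit stops at step 6: the recorded entry is wrong and should be x = 4505.

step 6, x = 4505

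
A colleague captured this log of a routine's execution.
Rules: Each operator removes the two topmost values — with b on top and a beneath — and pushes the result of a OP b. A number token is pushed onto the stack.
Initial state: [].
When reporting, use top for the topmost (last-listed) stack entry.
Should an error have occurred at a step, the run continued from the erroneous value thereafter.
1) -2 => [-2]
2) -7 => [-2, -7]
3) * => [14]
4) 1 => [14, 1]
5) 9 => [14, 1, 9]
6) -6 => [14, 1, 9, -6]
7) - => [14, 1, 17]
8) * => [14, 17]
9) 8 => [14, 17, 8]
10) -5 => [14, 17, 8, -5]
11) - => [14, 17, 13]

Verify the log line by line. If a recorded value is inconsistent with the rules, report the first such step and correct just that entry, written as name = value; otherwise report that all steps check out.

step 7, top = 15

1. push -2: top = -2 (checks out)
2. push -7: top = -7 (consistent with the log)
3. -2 * -7 = 14 (consistent with the log)
4. push 1: top = 1 (agrees with the log)
5. push 9: top = 9 (same as recorded)
6. push -6: top = -6 (checks out)
7. 9 - -6 = 15 (a discrepancy with the log)
Conclusion: step 7 carries the first error; the entry should be top = 15.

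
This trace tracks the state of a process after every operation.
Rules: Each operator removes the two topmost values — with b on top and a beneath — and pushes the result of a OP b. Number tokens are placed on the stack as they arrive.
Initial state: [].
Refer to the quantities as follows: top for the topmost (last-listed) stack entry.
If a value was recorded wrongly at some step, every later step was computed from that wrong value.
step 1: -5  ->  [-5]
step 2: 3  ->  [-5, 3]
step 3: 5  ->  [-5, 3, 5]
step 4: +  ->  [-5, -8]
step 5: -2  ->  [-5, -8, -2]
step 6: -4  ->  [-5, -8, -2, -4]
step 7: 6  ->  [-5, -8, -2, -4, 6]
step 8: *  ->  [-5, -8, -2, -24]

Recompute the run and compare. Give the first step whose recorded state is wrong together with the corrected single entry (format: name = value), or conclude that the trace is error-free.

step 4, top = 8

Step 1: push -5: top = -5 — exactly as logged.
Step 2: push 3: top = 3 — verified.
Step 3: push 5: top = 5 — agrees with the trace.
Step 4: 3 + 5 = 8 — not what was recorded.
The earliest wrong entry is at step 4: it should read top = 8.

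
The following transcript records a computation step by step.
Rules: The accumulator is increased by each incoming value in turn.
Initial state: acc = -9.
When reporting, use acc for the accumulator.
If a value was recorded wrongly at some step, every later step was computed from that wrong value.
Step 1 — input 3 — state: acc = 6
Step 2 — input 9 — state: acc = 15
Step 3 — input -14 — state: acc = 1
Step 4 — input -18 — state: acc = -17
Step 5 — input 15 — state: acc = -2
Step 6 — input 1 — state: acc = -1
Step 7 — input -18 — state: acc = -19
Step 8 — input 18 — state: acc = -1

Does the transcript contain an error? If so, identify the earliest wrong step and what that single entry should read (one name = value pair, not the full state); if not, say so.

Recomputing the run from the initial state:
step 1: acc = -6
step 2: acc = 3
step 3: acc = -11
step 4: acc = -29
step 5: acc = -14
step 6: acc = -13
step 7: acc = -31
step 8: acc = -13
The first disagreement with the transcript is at step 1, where the value should be acc = -6.

step 1, acc = -6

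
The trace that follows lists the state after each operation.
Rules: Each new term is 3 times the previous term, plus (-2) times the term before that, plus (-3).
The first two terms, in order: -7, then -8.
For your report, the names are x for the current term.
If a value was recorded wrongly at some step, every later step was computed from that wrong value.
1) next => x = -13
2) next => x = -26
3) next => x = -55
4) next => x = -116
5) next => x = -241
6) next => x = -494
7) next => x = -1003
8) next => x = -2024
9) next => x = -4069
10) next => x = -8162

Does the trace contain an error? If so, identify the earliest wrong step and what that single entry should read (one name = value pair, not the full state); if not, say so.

no error

Step 1: x = 3*(-8) + (-2)*(-7) + (-3) = -13 — exactly as logged.
Step 2: x = 3*(-13) + (-2)*(-8) + (-3) = -26 — agrees with the trace.
Step 3: x = 3*(-26) + (-2)*(-13) + (-3) = -55 — same as recorded.
Step 4: x = 3*(-55) + (-2)*(-26) + (-3) = -116 — no discrepancy.
Step 5: x = 3*(-116) + (-2)*(-55) + (-3) = -241 — checks out.
Step 6: x = 3*(-241) + (-2)*(-116) + (-3) = -494 — agrees with the trace.
Step 7: x = 3*(-494) + (-2)*(-241) + (-3) = -1003 — same as recorded.
Step 8: x = 3*(-1003) + (-2)*(-494) + (-3) = -2024 — in agreement.
Step 9: x = 3*(-2024) + (-2)*(-1003) + (-3) = -4069 — no discrepancy.
Step 10: x = 3*(-4069) + (-2)*(-2024) + (-3) = -8162 — no discrepancy.
Nothing is out of place; the run is error-free.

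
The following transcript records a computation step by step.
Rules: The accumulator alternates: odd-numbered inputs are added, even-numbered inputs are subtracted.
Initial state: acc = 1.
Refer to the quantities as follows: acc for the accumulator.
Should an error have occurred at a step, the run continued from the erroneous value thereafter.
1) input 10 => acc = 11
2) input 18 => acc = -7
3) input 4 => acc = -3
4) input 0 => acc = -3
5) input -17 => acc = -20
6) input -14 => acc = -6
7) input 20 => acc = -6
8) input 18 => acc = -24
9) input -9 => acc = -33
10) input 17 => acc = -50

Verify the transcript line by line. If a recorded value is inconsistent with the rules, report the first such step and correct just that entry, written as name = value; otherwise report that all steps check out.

Recomputing the run from the initial state:
step 1: acc = 11
step 2: acc = -7
step 3: acc = -3
step 4: acc = -3
step 5: acc = -20
step 6: acc = -6
step 7: acc = 14
step 8: acc = -4
step 9: acc = -13
step 10: acc = -30
The first disagreement with the transcript is at step 7, where the value should be acc = 14.

step 7, acc = 14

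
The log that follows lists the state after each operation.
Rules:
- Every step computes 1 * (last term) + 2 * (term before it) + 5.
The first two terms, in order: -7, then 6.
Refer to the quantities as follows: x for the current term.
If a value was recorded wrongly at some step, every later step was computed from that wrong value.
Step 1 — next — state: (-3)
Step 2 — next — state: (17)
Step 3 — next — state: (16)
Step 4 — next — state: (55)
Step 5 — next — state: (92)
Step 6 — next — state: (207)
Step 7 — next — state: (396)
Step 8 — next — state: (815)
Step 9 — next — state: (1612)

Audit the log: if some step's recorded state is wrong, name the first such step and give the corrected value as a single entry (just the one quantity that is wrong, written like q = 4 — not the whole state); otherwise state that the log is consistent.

step 2, x = 14

1. x = 1*(6) + (2)*(-7) + (5) = -3 (verified)
2. x = 1*(-3) + (2)*(6) + (5) = 14 (this is not what the log shows)
Conclusion: step 2 carries the first error; the entry should be x = 14.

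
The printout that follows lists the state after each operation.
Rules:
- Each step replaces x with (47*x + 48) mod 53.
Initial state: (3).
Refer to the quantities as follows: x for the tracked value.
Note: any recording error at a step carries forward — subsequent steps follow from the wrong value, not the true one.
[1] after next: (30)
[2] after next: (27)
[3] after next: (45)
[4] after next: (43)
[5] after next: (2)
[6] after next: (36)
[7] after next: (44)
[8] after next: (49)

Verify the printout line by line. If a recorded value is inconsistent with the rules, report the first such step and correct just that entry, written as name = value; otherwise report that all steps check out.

Recomputing the run from the initial state:
step 1: x = 30
step 2: x = 27
step 3: x = 45
step 4: x = 43
step 5: x = 2
step 6: x = 36
step 7: x = 44
step 8: x = 49
This matches the printout at every step.

no error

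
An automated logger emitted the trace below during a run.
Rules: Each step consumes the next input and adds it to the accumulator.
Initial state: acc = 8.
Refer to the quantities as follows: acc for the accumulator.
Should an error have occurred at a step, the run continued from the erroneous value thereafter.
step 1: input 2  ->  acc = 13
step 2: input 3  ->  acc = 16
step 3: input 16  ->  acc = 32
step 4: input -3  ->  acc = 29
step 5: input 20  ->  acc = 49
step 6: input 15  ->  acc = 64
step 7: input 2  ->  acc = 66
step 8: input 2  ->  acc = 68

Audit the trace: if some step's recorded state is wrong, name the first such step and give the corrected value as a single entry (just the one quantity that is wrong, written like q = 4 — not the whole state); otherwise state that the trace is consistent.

step 1, acc = 10

step 1: acc = 8 + 2 = 10 -> this is not what the trace shows
First incorrect step: 1; the correct value is acc = 10.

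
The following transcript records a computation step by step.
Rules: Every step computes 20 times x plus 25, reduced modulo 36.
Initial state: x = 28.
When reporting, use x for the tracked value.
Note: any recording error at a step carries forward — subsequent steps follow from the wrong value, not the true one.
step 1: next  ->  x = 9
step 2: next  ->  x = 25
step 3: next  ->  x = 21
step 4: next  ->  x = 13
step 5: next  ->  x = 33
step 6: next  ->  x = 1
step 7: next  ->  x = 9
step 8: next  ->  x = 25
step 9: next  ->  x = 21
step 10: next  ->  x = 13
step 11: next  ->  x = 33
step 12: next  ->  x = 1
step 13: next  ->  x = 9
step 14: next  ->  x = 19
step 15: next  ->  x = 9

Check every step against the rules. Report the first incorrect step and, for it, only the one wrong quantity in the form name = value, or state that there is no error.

step 14, x = 25

step 1: x = (20*28 + 25) mod 36 = 9 -> exactly as logged
step 2: x = (20*9 + 25) mod 36 = 25 -> confirmed correct
step 3: x = (20*25 + 25) mod 36 = 21 -> confirmed correct
step 4: x = (20*21 + 25) mod 36 = 13 -> confirmed correct
step 5: x = (20*13 + 25) mod 36 = 33 -> matches
step 6: x = (20*33 + 25) mod 36 = 1 -> same as recorded
step 7: x = (20*1 + 25) mod 36 = 9 -> no discrepancy
step 8: x = (20*9 + 25) mod 36 = 25 -> in agreement
step 9: x = (20*25 + 25) mod 36 = 21 -> no discrepancy
step 10: x = (20*21 + 25) mod 36 = 13 -> confirmed correct
step 11: x = (20*13 + 25) mod 36 = 33 -> no discrepancy
step 12: x = (20*33 + 25) mod 36 = 1 -> no discrepancy
step 13: x = (20*1 + 25) mod 36 = 9 -> consistent with the transcript
step 14: x = (20*9 + 25) mod 36 = 25 -> a discrepancy with the transcript
Conclusion: step 14 carries the first error; the entry should be x = 25.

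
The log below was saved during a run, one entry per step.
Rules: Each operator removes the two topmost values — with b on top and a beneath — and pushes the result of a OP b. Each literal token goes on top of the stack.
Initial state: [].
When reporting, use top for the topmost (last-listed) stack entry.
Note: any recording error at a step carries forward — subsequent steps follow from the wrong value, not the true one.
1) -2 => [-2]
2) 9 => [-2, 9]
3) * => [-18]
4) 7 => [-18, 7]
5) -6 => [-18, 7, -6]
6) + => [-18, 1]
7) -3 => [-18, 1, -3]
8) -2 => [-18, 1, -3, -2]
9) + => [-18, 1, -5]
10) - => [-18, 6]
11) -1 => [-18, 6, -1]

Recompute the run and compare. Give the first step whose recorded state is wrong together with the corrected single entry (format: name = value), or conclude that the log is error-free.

Recomputing the run from the initial state:
step 1: [-2]
step 2: [-2, 9]
step 3: [-18]
step 4: [-18, 7]
step 5: [-18, 7, -6]
step 6: [-18, 1]
step 7: [-18, 1, -3]
step 8: [-18, 1, -3, -2]
step 9: [-18, 1, -5]
step 10: [-18, 6]
step 11: [-18, 6, -1]
This matches the log at every step.

no error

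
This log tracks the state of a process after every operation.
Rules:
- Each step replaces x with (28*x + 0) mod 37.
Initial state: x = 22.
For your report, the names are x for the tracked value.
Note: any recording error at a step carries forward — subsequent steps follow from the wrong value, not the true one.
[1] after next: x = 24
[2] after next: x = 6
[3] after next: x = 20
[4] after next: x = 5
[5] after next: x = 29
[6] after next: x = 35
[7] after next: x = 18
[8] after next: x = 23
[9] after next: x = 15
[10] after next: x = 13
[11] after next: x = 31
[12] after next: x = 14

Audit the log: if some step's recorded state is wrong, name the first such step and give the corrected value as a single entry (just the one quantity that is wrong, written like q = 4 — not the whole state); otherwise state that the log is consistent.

step 12, x = 17

Step 1: x = (28*22 + 0) mod 37 = 24 — confirmed correct.
Step 2: x = (28*24 + 0) mod 37 = 6 — confirmed correct.
Step 3: x = (28*6 + 0) mod 37 = 20 — checks out.
Step 4: x = (28*20 + 0) mod 37 = 5 — agrees with the log.
Step 5: x = (28*5 + 0) mod 37 = 29 — no discrepancy.
Step 6: x = (28*29 + 0) mod 37 = 35 — in agreement.
Step 7: x = (28*35 + 0) mod 37 = 18 — agrees with the log.
Step 8: x = (28*18 + 0) mod 37 = 23 — no discrepancy.
Step 9: x = (28*23 + 0) mod 37 = 15 — matches.
Step 10: x = (28*15 + 0) mod 37 = 13 — checks out.
Step 11: x = (28*13 + 0) mod 37 = 31 — same as recorded.
Step 12: x = (28*31 + 0) mod 37 = 17 — the recorded entry deviates here.
Conclusion: step 12 carries the first error; the entry should be x = 17.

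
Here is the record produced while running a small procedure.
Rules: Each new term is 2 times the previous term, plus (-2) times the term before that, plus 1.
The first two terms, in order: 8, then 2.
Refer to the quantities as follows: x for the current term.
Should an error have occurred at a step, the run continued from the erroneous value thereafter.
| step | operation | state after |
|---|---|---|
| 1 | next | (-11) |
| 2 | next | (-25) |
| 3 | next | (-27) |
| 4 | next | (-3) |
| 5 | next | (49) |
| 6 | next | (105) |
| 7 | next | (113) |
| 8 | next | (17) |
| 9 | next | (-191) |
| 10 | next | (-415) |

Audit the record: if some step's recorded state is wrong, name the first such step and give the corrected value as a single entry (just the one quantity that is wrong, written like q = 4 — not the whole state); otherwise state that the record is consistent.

1. x = 2*(2) + (-2)*(8) + (1) = -11 (checks out)
2. x = 2*(-11) + (-2)*(2) + (1) = -25 (consistent with the record)
3. x = 2*(-25) + (-2)*(-11) + (1) = -27 (in agreement)
4. x = 2*(-27) + (-2)*(-25) + (1) = -3 (agrees with the record)
5. x = 2*(-3) + (-2)*(-27) + (1) = 49 (agrees with the record)
6. x = 2*(49) + (-2)*(-3) + (1) = 105 (verified)
7. x = 2*(105) + (-2)*(49) + (1) = 113 (agrees with the record)
8. x = 2*(113) + (-2)*(105) + (1) = 17 (matches)
9. x = 2*(17) + (-2)*(113) + (1) = -191 (matches)
10. x = 2*(-191) + (-2)*(17) + (1) = -415 (no discrepancy)
The whole run recomputes cleanly — no discrepancies.

no error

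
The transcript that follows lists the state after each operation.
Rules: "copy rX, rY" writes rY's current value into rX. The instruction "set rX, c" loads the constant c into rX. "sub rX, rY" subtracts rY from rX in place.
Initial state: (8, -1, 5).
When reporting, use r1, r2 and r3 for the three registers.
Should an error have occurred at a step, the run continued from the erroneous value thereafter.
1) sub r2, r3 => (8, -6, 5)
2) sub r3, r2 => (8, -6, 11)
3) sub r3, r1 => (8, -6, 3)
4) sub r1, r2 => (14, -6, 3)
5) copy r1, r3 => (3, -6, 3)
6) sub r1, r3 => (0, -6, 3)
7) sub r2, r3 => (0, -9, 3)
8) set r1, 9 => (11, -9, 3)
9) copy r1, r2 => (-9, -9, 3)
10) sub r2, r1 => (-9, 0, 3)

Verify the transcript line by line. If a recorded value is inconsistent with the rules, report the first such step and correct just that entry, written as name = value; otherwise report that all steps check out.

step 8, r1 = 9

step 1: r2 = -1 - 5 = -6 -> matches
step 2: r3 = 5 - -6 = 11 -> consistent with the transcript
step 3: r3 = 11 - 8 = 3 -> consistent with the transcript
step 4: r1 = 8 - -6 = 14 -> agrees with the transcript
step 5: r1 = 3 -> agrees with the transcript
step 6: r1 = 3 - 3 = 0 -> consistent with the transcript
step 7: r2 = -6 - 3 = -9 -> verified
step 8: r1 = 9 -> this is not what the transcript shows
First incorrect step: 8; the correct value is r1 = 9.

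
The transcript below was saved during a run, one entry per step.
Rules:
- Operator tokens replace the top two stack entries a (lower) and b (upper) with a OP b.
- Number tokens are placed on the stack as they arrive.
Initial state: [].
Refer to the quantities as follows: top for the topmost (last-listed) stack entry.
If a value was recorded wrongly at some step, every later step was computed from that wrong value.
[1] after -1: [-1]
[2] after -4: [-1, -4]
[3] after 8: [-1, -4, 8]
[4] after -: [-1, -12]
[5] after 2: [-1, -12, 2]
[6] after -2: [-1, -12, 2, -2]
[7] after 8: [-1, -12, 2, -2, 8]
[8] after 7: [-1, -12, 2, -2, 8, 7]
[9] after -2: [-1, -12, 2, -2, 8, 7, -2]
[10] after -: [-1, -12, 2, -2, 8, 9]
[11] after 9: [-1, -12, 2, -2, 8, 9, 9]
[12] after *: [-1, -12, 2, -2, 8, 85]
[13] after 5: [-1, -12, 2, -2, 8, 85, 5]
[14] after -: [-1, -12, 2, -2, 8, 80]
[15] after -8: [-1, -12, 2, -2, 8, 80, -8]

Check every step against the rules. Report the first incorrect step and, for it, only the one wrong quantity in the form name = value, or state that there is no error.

Recomputing the run from the initial state:
step 1: [-1]
step 2: [-1, -4]
step 3: [-1, -4, 8]
step 4: [-1, -12]
step 5: [-1, -12, 2]
step 6: [-1, -12, 2, -2]
step 7: [-1, -12, 2, -2, 8]
step 8: [-1, -12, 2, -2, 8, 7]
step 9: [-1, -12, 2, -2, 8, 7, -2]
step 10: [-1, -12, 2, -2, 8, 9]
step 11: [-1, -12, 2, -2, 8, 9, 9]
step 12: [-1, -12, 2, -2, 8, 81]
step 13: [-1, -12, 2, -2, 8, 81, 5]
step 14: [-1, -12, 2, -2, 8, 76]
step 15: [-1, -12, 2, -2, 8, 76, -8]
The first disagreement with the transcript is at step 12, where the value should be top = 81.

step 12, top = 81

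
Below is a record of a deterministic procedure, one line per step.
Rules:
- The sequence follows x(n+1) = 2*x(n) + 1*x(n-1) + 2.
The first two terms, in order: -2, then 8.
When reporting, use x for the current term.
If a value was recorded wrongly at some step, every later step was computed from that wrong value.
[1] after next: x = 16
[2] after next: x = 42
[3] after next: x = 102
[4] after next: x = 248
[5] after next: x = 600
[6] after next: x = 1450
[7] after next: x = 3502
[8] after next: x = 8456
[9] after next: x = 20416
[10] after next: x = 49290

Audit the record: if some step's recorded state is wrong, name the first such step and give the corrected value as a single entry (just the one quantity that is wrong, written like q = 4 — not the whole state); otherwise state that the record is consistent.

no error

Recomputing the run from the initial state:
step 1: x = 16
step 2: x = 42
step 3: x = 102
step 4: x = 248
step 5: x = 600
step 6: x = 1450
step 7: x = 3502
step 8: x = 8456
step 9: x = 20416
step 10: x = 49290
This matches the record at every step.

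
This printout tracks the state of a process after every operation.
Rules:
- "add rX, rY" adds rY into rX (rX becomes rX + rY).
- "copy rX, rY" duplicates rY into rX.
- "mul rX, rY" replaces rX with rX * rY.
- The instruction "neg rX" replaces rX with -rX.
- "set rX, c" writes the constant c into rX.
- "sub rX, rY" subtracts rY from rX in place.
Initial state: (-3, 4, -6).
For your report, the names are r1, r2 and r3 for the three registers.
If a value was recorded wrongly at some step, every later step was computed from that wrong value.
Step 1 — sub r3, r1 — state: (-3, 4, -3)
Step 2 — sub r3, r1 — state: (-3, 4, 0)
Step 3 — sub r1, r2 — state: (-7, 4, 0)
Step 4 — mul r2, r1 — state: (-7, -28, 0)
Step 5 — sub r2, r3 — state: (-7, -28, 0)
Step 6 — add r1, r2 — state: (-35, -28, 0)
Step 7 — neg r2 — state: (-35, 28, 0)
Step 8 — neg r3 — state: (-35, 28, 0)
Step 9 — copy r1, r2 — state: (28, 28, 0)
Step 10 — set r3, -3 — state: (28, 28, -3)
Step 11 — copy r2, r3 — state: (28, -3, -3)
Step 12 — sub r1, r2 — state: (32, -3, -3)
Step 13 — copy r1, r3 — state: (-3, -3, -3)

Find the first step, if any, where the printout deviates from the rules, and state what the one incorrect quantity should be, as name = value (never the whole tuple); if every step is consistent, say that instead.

1. r3 = -6 - -3 = -3 (in agreement)
2. r3 = -3 - -3 = 0 (agrees with the printout)
3. r1 = -3 - 4 = -7 (checks out)
4. r2 = 4 * -7 = -28 (confirmed correct)
5. r2 = -28 - 0 = -28 (confirmed correct)
6. r1 = -7 + -28 = -35 (confirmed correct)
7. r2 = -(-28) = 28 (same as recorded)
8. r3 = -(0) = 0 (agrees with the printout)
9. r1 = 28 (no discrepancy)
10. r3 = -3 (consistent with the printout)
11. r2 = -3 (exactly as logged)
12. r1 = 28 - -3 = 31 (the entry is off here)
The earliest wrong entry is at step 12: it should read r1 = 31.

step 12, r1 = 31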